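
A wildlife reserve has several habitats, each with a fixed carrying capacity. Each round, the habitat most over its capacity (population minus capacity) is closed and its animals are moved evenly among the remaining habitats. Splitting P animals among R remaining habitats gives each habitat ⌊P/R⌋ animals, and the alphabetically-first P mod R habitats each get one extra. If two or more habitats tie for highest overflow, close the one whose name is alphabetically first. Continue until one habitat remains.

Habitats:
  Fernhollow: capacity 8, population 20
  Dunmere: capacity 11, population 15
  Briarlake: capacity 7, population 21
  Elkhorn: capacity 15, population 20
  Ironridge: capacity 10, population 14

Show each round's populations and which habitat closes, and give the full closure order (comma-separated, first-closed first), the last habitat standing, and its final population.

Closure order: Briarlake, Fernhollow, Dunmere, Elkhorn
Last habitat: Ironridge with 90 animals

Round 1: Briarlake=21 Dunmere=15 Elkhorn=20 Fernhollow=20 Ironridge=14 → close Briarlake (overflow 14)
  21÷4 = 5 each, +1 to first 1
Round 2: Dunmere=21 Elkhorn=25 Fernhollow=25 Ironridge=19 → close Fernhollow (overflow 17)
  25÷3 = 8 each, +1 to first 1
Round 3: Dunmere=30 Elkhorn=33 Ironridge=27 → close Dunmere (overflow 19)
  30÷2 = 15 each, +1 to first 0
Round 4: Elkhorn=48 Ironridge=42 → close Elkhorn (overflow 33)
  48÷1 = 48 each, +1 to first 0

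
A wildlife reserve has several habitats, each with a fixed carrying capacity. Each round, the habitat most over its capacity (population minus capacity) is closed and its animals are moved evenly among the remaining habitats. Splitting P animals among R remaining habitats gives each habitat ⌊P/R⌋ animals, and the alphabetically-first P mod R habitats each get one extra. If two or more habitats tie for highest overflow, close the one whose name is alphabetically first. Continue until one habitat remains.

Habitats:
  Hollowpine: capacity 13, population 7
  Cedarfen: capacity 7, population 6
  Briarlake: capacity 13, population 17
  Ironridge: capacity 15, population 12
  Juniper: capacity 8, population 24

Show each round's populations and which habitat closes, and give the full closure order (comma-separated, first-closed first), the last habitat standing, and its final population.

Round 1: Briarlake=17 Cedarfen=6 Hollowpine=7 Ironridge=12 Juniper=24 → close Juniper (overflow 16)
  24÷4 = 6 each, +1 to first 0
Round 2: Briarlake=23 Cedarfen=12 Hollowpine=13 Ironridge=18 → close Briarlake (overflow 10)
  23÷3 = 7 each, +1 to first 2
Round 3: Cedarfen=20 Hollowpine=21 Ironridge=25 → close Cedarfen (overflow 13)
  20÷2 = 10 each, +1 to first 0
Round 4: Hollowpine=31 Ironridge=35 → close Ironridge (overflow 20)
  35÷1 = 35 each, +1 to first 0

Closure order: Juniper, Briarlake, Cedarfen, Ironridge
Last habitat: Hollowpine with 66 animals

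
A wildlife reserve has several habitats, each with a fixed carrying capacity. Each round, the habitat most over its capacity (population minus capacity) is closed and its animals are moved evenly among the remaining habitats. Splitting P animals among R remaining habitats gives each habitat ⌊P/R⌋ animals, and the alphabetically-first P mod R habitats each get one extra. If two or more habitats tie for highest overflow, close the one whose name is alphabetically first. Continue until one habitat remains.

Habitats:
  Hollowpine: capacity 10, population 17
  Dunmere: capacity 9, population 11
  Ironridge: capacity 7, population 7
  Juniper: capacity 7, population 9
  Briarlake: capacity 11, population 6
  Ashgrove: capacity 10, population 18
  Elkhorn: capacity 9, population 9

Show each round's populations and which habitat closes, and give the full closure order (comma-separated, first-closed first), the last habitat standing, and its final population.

Round 1: Ashgrove=18 Briarlake=6 Dunmere=11 Elkhorn=9 Hollowpine=17 Ironridge=7 Juniper=9 → close Ashgrove (overflow 8)
  18÷6 = 3 each, +1 to first 0
Round 2: Briarlake=9 Dunmere=14 Elkhorn=12 Hollowpine=20 Ironridge=10 Juniper=12 → close Hollowpine (overflow 10)
  20÷5 = 4 each, +1 to first 0
Round 3: Briarlake=13 Dunmere=18 Elkhorn=16 Ironridge=14 Juniper=16 → close Dunmere (overflow 9)
  18÷4 = 4 each, +1 to first 2
Round 4: Briarlake=18 Elkhorn=21 Ironridge=18 Juniper=20 → close Juniper (overflow 13)
  20÷3 = 6 each, +1 to first 2
Round 5: Briarlake=25 Elkhorn=28 Ironridge=24 → close Elkhorn (overflow 19)
  28÷2 = 14 each, +1 to first 0
Round 6: Briarlake=39 Ironridge=38 → close Ironridge (overflow 31)
  38÷1 = 38 each, +1 to first 0

Closure order: Ashgrove, Hollowpine, Dunmere, Juniper, Elkhorn, Ironridge
Last habitat: Briarlake with 77 animals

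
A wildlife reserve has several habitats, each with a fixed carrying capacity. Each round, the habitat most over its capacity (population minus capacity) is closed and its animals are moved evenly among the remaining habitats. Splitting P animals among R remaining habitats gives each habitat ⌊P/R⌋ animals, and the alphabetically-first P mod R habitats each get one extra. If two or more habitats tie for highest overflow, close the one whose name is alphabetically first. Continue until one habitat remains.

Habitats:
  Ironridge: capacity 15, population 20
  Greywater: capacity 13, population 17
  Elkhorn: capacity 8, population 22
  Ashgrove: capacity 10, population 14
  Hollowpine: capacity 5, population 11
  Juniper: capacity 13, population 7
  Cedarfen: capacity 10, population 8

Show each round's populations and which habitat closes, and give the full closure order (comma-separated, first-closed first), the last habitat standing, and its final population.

Closure order: Elkhorn, Hollowpine, Ashgrove, Greywater, Ironridge, Cedarfen
Last habitat: Juniper with 99 animals

Round 1: Ashgrove=14 Cedarfen=8 Elkhorn=22 Greywater=17 Hollowpine=11 Ironridge=20 Juniper=7 → close Elkhorn (overflow 14)
  22÷6 = 3 each, +1 to first 4
Round 2: Ashgrove=18 Cedarfen=12 Greywater=21 Hollowpine=15 Ironridge=23 Juniper=10 → close Hollowpine (overflow 10)
  15÷5 = 3 each, +1 to first 0
Round 3: Ashgrove=21 Cedarfen=15 Greywater=24 Ironridge=26 Juniper=13 → close Ashgrove (overflow 11)
  21÷4 = 5 each, +1 to first 1
Round 4: Cedarfen=21 Greywater=29 Ironridge=31 Juniper=18 → close Greywater (overflow 16)
  29÷3 = 9 each, +1 to first 2
Round 5: Cedarfen=31 Ironridge=41 Juniper=27 → close Ironridge (overflow 26)
  41÷2 = 20 each, +1 to first 1
Round 6: Cedarfen=52 Juniper=47 → close Cedarfen (overflow 42)
  52÷1 = 52 each, +1 to first 0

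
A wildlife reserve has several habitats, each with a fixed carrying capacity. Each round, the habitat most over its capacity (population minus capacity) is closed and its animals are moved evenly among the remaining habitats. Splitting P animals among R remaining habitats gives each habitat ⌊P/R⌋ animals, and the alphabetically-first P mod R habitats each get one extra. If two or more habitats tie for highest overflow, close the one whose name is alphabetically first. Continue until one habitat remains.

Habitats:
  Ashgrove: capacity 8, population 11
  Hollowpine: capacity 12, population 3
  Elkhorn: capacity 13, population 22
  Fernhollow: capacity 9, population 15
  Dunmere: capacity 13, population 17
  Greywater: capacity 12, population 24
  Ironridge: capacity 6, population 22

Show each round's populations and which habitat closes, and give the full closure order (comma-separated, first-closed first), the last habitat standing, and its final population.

Closure order: Ironridge, Greywater, Elkhorn, Fernhollow, Dunmere, Ashgrove
Last habitat: Hollowpine with 114 animals

Round 1: Ashgrove=11 Dunmere=17 Elkhorn=22 Fernhollow=15 Greywater=24 Hollowpine=3 Ironridge=22 → close Ironridge (overflow 16)
  22÷6 = 3 each, +1 to first 4
Round 2: Ashgrove=15 Dunmere=21 Elkhorn=26 Fernhollow=19 Greywater=27 Hollowpine=6 → close Greywater (overflow 15)
  27÷5 = 5 each, +1 to first 2
Round 3: Ashgrove=21 Dunmere=27 Elkhorn=31 Fernhollow=24 Hollowpine=11 → close Elkhorn (overflow 18)
  31÷4 = 7 each, +1 to first 3
Round 4: Ashgrove=29 Dunmere=35 Fernhollow=32 Hollowpine=18 → close Fernhollow (overflow 23)
  32÷3 = 10 each, +1 to first 2
Round 5: Ashgrove=40 Dunmere=46 Hollowpine=28 → close Dunmere (overflow 33)
  46÷2 = 23 each, +1 to first 0
Round 6: Ashgrove=63 Hollowpine=51 → close Ashgrove (overflow 55)
  63÷1 = 63 each, +1 to first 0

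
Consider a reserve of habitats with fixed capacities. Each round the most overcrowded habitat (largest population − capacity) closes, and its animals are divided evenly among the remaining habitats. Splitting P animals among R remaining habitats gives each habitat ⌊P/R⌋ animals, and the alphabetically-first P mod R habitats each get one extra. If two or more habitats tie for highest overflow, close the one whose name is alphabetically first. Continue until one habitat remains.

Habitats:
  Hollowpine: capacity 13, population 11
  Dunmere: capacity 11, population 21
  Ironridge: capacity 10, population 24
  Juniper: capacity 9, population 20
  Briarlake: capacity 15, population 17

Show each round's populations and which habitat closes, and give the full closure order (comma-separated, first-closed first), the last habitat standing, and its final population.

Round 1: Briarlake=17 Dunmere=21 Hollowpine=11 Ironridge=24 Juniper=20 → close Ironridge (overflow 14)
  24÷4 = 6 each, +1 to first 0
Round 2: Briarlake=23 Dunmere=27 Hollowpine=17 Juniper=26 → close Juniper (overflow 17)
  26÷3 = 8 each, +1 to first 2
Round 3: Briarlake=32 Dunmere=36 Hollowpine=25 → close Dunmere (overflow 25)
  36÷2 = 18 each, +1 to first 0
Round 4: Briarlake=50 Hollowpine=43 → close Briarlake (overflow 35)
  50÷1 = 50 each, +1 to first 0

Closure order: Ironridge, Juniper, Dunmere, Briarlake
Last habitat: Hollowpine with 93 animals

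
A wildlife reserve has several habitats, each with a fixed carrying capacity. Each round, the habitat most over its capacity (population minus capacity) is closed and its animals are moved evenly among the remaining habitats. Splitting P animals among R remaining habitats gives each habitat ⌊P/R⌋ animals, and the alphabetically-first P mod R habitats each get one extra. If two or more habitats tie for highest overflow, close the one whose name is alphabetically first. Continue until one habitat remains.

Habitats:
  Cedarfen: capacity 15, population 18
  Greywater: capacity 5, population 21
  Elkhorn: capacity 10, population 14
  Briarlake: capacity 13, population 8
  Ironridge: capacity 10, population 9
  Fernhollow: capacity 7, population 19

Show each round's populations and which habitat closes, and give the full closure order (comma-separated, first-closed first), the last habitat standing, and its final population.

Closure order: Greywater, Fernhollow, Elkhorn, Cedarfen, Ironridge
Last habitat: Briarlake with 89 animals

Round 1: Briarlake=8 Cedarfen=18 Elkhorn=14 Fernhollow=19 Greywater=21 Ironridge=9 → close Greywater (overflow 16)
  21÷5 = 4 each, +1 to first 1
Round 2: Briarlake=13 Cedarfen=22 Elkhorn=18 Fernhollow=23 Ironridge=13 → close Fernhollow (overflow 16)
  23÷4 = 5 each, +1 to first 3
Round 3: Briarlake=19 Cedarfen=28 Elkhorn=24 Ironridge=18 → close Elkhorn (overflow 14)
  24÷3 = 8 each, +1 to first 0
Round 4: Briarlake=27 Cedarfen=36 Ironridge=26 → close Cedarfen (overflow 21)
  36÷2 = 18 each, +1 to first 0
Round 5: Briarlake=45 Ironridge=44 → close Ironridge (overflow 34)
  44÷1 = 44 each, +1 to first 0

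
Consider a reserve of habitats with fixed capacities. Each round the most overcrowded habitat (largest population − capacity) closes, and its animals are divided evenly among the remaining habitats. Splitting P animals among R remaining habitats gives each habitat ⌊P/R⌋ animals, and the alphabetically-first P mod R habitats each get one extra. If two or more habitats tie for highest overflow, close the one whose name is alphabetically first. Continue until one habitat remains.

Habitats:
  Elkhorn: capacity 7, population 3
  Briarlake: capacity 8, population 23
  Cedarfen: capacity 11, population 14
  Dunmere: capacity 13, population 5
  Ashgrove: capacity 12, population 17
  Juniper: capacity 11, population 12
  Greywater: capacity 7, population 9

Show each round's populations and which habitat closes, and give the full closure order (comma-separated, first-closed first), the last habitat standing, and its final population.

Closure order: Briarlake, Ashgrove, Cedarfen, Greywater, Juniper, Elkhorn
Last habitat: Dunmere with 83 animals

Round 1: Ashgrove=17 Briarlake=23 Cedarfen=14 Dunmere=5 Elkhorn=3 Greywater=9 Juniper=12 → close Briarlake (overflow 15)
  23÷6 = 3 each, +1 to first 5
Round 2: Ashgrove=21 Cedarfen=18 Dunmere=9 Elkhorn=7 Greywater=13 Juniper=15 → close Ashgrove (overflow 9)
  21÷5 = 4 each, +1 to first 1
Round 3: Cedarfen=23 Dunmere=13 Elkhorn=11 Greywater=17 Juniper=19 → close Cedarfen (overflow 12)
  23÷4 = 5 each, +1 to first 3
Round 4: Dunmere=19 Elkhorn=17 Greywater=23 Juniper=24 → close Greywater (overflow 16)
  23÷3 = 7 each, +1 to first 2
Round 5: Dunmere=27 Elkhorn=25 Juniper=31 → close Juniper (overflow 20)
  31÷2 = 15 each, +1 to first 1
Round 6: Dunmere=43 Elkhorn=40 → close Elkhorn (overflow 33)
  40÷1 = 40 each, +1 to first 0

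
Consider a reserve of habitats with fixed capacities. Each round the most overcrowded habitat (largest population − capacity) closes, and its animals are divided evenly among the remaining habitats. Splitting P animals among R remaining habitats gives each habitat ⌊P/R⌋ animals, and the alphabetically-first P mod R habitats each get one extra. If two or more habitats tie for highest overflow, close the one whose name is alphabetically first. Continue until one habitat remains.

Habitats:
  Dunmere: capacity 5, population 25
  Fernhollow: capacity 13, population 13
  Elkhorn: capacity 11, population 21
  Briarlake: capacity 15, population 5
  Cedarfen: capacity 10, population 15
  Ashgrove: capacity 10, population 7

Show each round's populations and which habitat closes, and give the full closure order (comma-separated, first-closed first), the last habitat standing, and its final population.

Closure order: Dunmere, Elkhorn, Cedarfen, Fernhollow, Ashgrove
Last habitat: Briarlake with 86 animals

Round 1: Ashgrove=7 Briarlake=5 Cedarfen=15 Dunmere=25 Elkhorn=21 Fernhollow=13 → close Dunmere (overflow 20)
  25÷5 = 5 each, +1 to first 0
Round 2: Ashgrove=12 Briarlake=10 Cedarfen=20 Elkhorn=26 Fernhollow=18 → close Elkhorn (overflow 15)
  26÷4 = 6 each, +1 to first 2
Round 3: Ashgrove=19 Briarlake=17 Cedarfen=26 Fernhollow=24 → close Cedarfen (overflow 16)
  26÷3 = 8 each, +1 to first 2
Round 4: Ashgrove=28 Briarlake=26 Fernhollow=32 → close Fernhollow (overflow 19)
  32÷2 = 16 each, +1 to first 0
Round 5: Ashgrove=44 Briarlake=42 → close Ashgrove (overflow 34)
  44÷1 = 44 each, +1 to first 0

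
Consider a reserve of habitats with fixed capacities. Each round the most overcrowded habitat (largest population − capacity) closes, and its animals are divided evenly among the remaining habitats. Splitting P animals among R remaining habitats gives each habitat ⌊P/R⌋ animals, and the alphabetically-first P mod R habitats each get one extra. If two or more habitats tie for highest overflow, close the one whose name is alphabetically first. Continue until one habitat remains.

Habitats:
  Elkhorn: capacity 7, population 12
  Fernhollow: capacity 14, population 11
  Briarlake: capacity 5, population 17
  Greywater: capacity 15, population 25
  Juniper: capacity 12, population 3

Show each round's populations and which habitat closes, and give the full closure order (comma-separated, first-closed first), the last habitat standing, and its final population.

Round 1: Briarlake=17 Elkhorn=12 Fernhollow=11 Greywater=25 Juniper=3 → close Briarlake (overflow 12)
  17÷4 = 4 each, +1 to first 1
Round 2: Elkhorn=17 Fernhollow=15 Greywater=29 Juniper=7 → close Greywater (overflow 14)
  29÷3 = 9 each, +1 to first 2
Round 3: Elkhorn=27 Fernhollow=25 Juniper=16 → close Elkhorn (overflow 20)
  27÷2 = 13 each, +1 to first 1
Round 4: Fernhollow=39 Juniper=29 → close Fernhollow (overflow 25)
  39÷1 = 39 each, +1 to first 0

Closure order: Briarlake, Greywater, Elkhorn, Fernhollow
Last habitat: Juniper with 68 animals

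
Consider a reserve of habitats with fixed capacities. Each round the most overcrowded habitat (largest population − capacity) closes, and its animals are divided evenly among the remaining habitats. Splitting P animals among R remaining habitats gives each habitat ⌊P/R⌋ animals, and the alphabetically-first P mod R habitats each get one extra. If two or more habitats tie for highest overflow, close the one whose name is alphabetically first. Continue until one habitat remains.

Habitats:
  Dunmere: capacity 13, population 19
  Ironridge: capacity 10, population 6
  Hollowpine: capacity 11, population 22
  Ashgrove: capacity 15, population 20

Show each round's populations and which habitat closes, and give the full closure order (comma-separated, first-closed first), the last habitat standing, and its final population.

Round 1: Ashgrove=20 Dunmere=19 Hollowpine=22 Ironridge=6 → close Hollowpine (overflow 11)
  22÷3 = 7 each, +1 to first 1
Round 2: Ashgrove=28 Dunmere=26 Ironridge=13 → close Ashgrove (overflow 13)
  28÷2 = 14 each, +1 to first 0
Round 3: Dunmere=40 Ironridge=27 → close Dunmere (overflow 27)
  40÷1 = 40 each, +1 to first 0

Closure order: Hollowpine, Ashgrove, Dunmere
Last habitat: Ironridge with 67 animals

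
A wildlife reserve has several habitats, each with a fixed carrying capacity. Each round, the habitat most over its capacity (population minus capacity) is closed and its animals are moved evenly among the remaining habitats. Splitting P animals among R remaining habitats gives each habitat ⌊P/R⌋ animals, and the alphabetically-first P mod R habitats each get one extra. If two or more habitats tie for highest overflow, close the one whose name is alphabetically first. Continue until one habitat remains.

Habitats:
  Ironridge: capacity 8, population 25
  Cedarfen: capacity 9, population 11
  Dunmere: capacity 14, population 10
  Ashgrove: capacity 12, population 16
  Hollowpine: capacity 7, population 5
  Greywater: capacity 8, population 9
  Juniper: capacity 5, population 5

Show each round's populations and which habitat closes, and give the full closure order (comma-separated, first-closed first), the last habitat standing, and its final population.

Closure order: Ironridge, Ashgrove, Cedarfen, Greywater, Juniper, Dunmere
Last habitat: Hollowpine with 81 animals

Round 1: Ashgrove=16 Cedarfen=11 Dunmere=10 Greywater=9 Hollowpine=5 Ironridge=25 Juniper=5 → close Ironridge (overflow 17)
  25÷6 = 4 each, +1 to first 1
Round 2: Ashgrove=21 Cedarfen=15 Dunmere=14 Greywater=13 Hollowpine=9 Juniper=9 → close Ashgrove (overflow 9)
  21÷5 = 4 each, +1 to first 1
Round 3: Cedarfen=20 Dunmere=18 Greywater=17 Hollowpine=13 Juniper=13 → close Cedarfen (overflow 11)
  20÷4 = 5 each, +1 to first 0
Round 4: Dunmere=23 Greywater=22 Hollowpine=18 Juniper=18 → close Greywater (overflow 14)
  22÷3 = 7 each, +1 to first 1
Round 5: Dunmere=31 Hollowpine=25 Juniper=25 → close Juniper (overflow 20)
  25÷2 = 12 each, +1 to first 1
Round 6: Dunmere=44 Hollowpine=37 → close Dunmere (overflow 30)
  44÷1 = 44 each, +1 to first 0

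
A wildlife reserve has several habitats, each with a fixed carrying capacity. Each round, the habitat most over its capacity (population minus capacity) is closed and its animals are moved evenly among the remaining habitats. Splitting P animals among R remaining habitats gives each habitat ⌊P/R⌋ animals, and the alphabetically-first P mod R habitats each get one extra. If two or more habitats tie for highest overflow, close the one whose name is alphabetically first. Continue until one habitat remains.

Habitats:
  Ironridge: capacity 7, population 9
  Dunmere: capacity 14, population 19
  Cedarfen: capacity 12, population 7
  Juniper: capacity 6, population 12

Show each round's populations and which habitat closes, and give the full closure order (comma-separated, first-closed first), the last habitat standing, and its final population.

Closure order: Juniper, Dunmere, Ironridge
Last habitat: Cedarfen with 47 animals

Round 1: Cedarfen=7 Dunmere=19 Ironridge=9 Juniper=12 → close Juniper (overflow 6)
  12÷3 = 4 each, +1 to first 0
Round 2: Cedarfen=11 Dunmere=23 Ironridge=13 → close Dunmere (overflow 9)
  23÷2 = 11 each, +1 to first 1
Round 3: Cedarfen=23 Ironridge=24 → close Ironridge (overflow 17)
  24÷1 = 24 each, +1 to first 0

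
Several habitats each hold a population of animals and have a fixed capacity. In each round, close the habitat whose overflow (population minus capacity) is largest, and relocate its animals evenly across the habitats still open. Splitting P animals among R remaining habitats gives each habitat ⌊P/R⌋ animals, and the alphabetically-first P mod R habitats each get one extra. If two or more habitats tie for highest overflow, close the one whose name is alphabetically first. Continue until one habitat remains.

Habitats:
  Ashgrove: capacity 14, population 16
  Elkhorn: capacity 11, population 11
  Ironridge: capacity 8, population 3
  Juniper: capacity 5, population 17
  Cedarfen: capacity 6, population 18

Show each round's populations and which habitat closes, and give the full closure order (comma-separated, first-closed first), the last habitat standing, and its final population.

Closure order: Cedarfen, Juniper, Ashgrove, Elkhorn
Last habitat: Ironridge with 65 animals

Round 1: Ashgrove=16 Cedarfen=18 Elkhorn=11 Ironridge=3 Juniper=17 → close Cedarfen (overflow 12)
  18÷4 = 4 each, +1 to first 2
Round 2: Ashgrove=21 Elkhorn=16 Ironridge=7 Juniper=21 → close Juniper (overflow 16)
  21÷3 = 7 each, +1 to first 0
Round 3: Ashgrove=28 Elkhorn=23 Ironridge=14 → close Ashgrove (overflow 14)
  28÷2 = 14 each, +1 to first 0
Round 4: Elkhorn=37 Ironridge=28 → close Elkhorn (overflow 26)
  37÷1 = 37 each, +1 to first 0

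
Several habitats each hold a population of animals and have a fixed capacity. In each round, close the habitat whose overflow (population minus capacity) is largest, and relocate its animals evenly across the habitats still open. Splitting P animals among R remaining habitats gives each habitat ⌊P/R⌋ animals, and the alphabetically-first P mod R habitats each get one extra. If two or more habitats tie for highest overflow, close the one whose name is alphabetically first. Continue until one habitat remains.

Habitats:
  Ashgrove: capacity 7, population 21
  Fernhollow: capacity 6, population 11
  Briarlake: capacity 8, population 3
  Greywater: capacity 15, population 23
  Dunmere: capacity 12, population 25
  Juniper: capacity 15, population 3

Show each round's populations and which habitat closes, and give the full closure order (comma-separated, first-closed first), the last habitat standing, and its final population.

Round 1: Ashgrove=21 Briarlake=3 Dunmere=25 Fernhollow=11 Greywater=23 Juniper=3 → close Ashgrove (overflow 14)
  21÷5 = 4 each, +1 to first 1
Round 2: Briarlake=8 Dunmere=29 Fernhollow=15 Greywater=27 Juniper=7 → close Dunmere (overflow 17)
  29÷4 = 7 each, +1 to first 1
Round 3: Briarlake=16 Fernhollow=22 Greywater=34 Juniper=14 → close Greywater (overflow 19)
  34÷3 = 11 each, +1 to first 1
Round 4: Briarlake=28 Fernhollow=33 Juniper=25 → close Fernhollow (overflow 27)
  33÷2 = 16 each, +1 to first 1
Round 5: Briarlake=45 Juniper=41 → close Briarlake (overflow 37)
  45÷1 = 45 each, +1 to first 0

Closure order: Ashgrove, Dunmere, Greywater, Fernhollow, Briarlake
Last habitat: Juniper with 86 animals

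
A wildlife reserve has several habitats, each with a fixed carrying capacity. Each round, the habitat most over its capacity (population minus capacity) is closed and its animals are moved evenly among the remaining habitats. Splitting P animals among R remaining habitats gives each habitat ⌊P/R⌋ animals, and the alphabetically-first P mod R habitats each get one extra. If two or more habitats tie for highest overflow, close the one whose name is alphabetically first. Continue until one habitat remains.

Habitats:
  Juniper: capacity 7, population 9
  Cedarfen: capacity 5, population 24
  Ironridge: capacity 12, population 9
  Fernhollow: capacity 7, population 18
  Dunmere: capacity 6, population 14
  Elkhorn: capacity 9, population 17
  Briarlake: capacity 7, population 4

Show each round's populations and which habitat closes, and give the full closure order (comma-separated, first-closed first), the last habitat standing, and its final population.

Closure order: Cedarfen, Fernhollow, Dunmere, Elkhorn, Juniper, Briarlake
Last habitat: Ironridge with 95 animals

Round 1: Briarlake=4 Cedarfen=24 Dunmere=14 Elkhorn=17 Fernhollow=18 Ironridge=9 Juniper=9 → close Cedarfen (overflow 19)
  24÷6 = 4 each, +1 to first 0
Round 2: Briarlake=8 Dunmere=18 Elkhorn=21 Fernhollow=22 Ironridge=13 Juniper=13 → close Fernhollow (overflow 15)
  22÷5 = 4 each, +1 to first 2
Round 3: Briarlake=13 Dunmere=23 Elkhorn=25 Ironridge=17 Juniper=17 → close Dunmere (overflow 17)
  23÷4 = 5 each, +1 to first 3
Round 4: Briarlake=19 Elkhorn=31 Ironridge=23 Juniper=22 → close Elkhorn (overflow 22)
  31÷3 = 10 each, +1 to first 1
Round 5: Briarlake=30 Ironridge=33 Juniper=32 → close Juniper (overflow 25)
  32÷2 = 16 each, +1 to first 0
Round 6: Briarlake=46 Ironridge=49 → close Briarlake (overflow 39)
  46÷1 = 46 each, +1 to first 0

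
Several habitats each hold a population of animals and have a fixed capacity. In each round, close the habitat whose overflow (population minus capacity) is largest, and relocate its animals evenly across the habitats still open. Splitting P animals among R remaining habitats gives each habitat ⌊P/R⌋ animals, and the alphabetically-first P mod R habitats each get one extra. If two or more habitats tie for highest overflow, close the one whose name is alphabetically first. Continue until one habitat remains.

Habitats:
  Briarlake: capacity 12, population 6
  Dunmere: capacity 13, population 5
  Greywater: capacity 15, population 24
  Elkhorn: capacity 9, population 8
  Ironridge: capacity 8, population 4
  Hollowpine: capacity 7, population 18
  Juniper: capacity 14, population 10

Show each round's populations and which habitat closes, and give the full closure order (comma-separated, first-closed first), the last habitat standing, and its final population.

Closure order: Hollowpine, Greywater, Elkhorn, Ironridge, Briarlake, Juniper
Last habitat: Dunmere with 75 animals

Round 1: Briarlake=6 Dunmere=5 Elkhorn=8 Greywater=24 Hollowpine=18 Ironridge=4 Juniper=10 → close Hollowpine (overflow 11)
  18÷6 = 3 each, +1 to first 0
Round 2: Briarlake=9 Dunmere=8 Elkhorn=11 Greywater=27 Ironridge=7 Juniper=13 → close Greywater (overflow 12)
  27÷5 = 5 each, +1 to first 2
Round 3: Briarlake=15 Dunmere=14 Elkhorn=16 Ironridge=12 Juniper=18 → close Elkhorn (overflow 7)
  16÷4 = 4 each, +1 to first 0
Round 4: Briarlake=19 Dunmere=18 Ironridge=16 Juniper=22 → close Ironridge (overflow 8)
  16÷3 = 5 each, +1 to first 1
Round 5: Briarlake=25 Dunmere=23 Juniper=27 → close Briarlake (overflow 13)
  25÷2 = 12 each, +1 to first 1
Round 6: Dunmere=36 Juniper=39 → close Juniper (overflow 25)
  39÷1 = 39 each, +1 to first 0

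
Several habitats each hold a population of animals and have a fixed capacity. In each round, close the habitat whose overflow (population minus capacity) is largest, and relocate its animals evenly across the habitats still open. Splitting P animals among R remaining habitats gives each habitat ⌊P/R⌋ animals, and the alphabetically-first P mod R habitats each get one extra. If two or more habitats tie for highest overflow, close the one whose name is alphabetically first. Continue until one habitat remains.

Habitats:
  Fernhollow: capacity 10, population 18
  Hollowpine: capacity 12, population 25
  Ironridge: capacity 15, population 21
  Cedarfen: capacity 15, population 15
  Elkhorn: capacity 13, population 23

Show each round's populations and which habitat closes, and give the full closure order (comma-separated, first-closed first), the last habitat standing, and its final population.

Round 1: Cedarfen=15 Elkhorn=23 Fernhollow=18 Hollowpine=25 Ironridge=21 → close Hollowpine (overflow 13)
  25÷4 = 6 each, +1 to first 1
Round 2: Cedarfen=22 Elkhorn=29 Fernhollow=24 Ironridge=27 → close Elkhorn (overflow 16)
  29÷3 = 9 each, +1 to first 2
Round 3: Cedarfen=32 Fernhollow=34 Ironridge=36 → close Fernhollow (overflow 24)
  34÷2 = 17 each, +1 to first 0
Round 4: Cedarfen=49 Ironridge=53 → close Ironridge (overflow 38)
  53÷1 = 53 each, +1 to first 0

Closure order: Hollowpine, Elkhorn, Fernhollow, Ironridge
Last habitat: Cedarfen with 102 animals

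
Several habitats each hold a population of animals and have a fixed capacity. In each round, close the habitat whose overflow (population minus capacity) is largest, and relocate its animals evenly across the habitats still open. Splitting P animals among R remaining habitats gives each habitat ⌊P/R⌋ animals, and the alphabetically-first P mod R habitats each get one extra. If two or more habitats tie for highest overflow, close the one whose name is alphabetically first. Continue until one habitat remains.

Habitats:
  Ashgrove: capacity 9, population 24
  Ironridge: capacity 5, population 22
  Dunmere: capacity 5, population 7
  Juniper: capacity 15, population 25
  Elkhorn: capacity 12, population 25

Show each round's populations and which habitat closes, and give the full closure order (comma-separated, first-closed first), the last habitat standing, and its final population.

Closure order: Ironridge, Ashgrove, Elkhorn, Juniper
Last habitat: Dunmere with 103 animals

Round 1: Ashgrove=24 Dunmere=7 Elkhorn=25 Ironridge=22 Juniper=25 → close Ironridge (overflow 17)
  22÷4 = 5 each, +1 to first 2
Round 2: Ashgrove=30 Dunmere=13 Elkhorn=30 Juniper=30 → close Ashgrove (overflow 21)
  30÷3 = 10 each, +1 to first 0
Round 3: Dunmere=23 Elkhorn=40 Juniper=40 → close Elkhorn (overflow 28)
  40÷2 = 20 each, +1 to first 0
Round 4: Dunmere=43 Juniper=60 → close Juniper (overflow 45)
  60÷1 = 60 each, +1 to first 0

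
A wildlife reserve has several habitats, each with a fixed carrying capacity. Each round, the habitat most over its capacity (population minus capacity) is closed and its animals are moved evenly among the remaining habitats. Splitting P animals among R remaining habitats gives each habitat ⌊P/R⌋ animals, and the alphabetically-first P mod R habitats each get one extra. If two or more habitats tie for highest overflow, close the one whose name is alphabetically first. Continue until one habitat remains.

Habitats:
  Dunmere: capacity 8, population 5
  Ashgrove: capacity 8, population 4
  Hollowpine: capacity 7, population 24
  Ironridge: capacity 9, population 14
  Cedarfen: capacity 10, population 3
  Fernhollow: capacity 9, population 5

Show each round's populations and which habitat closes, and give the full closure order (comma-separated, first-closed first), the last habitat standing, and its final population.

Closure order: Hollowpine, Ironridge, Ashgrove, Dunmere, Cedarfen
Last habitat: Fernhollow with 55 animals

Round 1: Ashgrove=4 Cedarfen=3 Dunmere=5 Fernhollow=5 Hollowpine=24 Ironridge=14 → close Hollowpine (overflow 17)
  24÷5 = 4 each, +1 to first 4
Round 2: Ashgrove=9 Cedarfen=8 Dunmere=10 Fernhollow=10 Ironridge=18 → close Ironridge (overflow 9)
  18÷4 = 4 each, +1 to first 2
Round 3: Ashgrove=14 Cedarfen=13 Dunmere=14 Fernhollow=14 → close Ashgrove (overflow 6)
  14÷3 = 4 each, +1 to first 2
Round 4: Cedarfen=18 Dunmere=19 Fernhollow=18 → close Dunmere (overflow 11)
  19÷2 = 9 each, +1 to first 1
Round 5: Cedarfen=28 Fernhollow=27 → close Cedarfen (overflow 18)
  28÷1 = 28 each, +1 to first 0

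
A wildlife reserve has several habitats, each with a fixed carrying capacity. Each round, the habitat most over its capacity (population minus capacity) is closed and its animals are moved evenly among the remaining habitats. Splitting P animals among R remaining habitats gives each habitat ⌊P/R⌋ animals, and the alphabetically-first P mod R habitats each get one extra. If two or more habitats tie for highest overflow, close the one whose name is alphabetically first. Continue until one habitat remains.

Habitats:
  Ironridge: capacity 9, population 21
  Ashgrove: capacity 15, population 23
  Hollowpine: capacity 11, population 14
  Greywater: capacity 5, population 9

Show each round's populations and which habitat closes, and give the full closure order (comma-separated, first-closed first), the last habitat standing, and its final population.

Closure order: Ironridge, Ashgrove, Greywater
Last habitat: Hollowpine with 67 animals

Round 1: Ashgrove=23 Greywater=9 Hollowpine=14 Ironridge=21 → close Ironridge (overflow 12)
  21÷3 = 7 each, +1 to first 0
Round 2: Ashgrove=30 Greywater=16 Hollowpine=21 → close Ashgrove (overflow 15)
  30÷2 = 15 each, +1 to first 0
Round 3: Greywater=31 Hollowpine=36 → close Greywater (overflow 26)
  31÷1 = 31 each, +1 to first 0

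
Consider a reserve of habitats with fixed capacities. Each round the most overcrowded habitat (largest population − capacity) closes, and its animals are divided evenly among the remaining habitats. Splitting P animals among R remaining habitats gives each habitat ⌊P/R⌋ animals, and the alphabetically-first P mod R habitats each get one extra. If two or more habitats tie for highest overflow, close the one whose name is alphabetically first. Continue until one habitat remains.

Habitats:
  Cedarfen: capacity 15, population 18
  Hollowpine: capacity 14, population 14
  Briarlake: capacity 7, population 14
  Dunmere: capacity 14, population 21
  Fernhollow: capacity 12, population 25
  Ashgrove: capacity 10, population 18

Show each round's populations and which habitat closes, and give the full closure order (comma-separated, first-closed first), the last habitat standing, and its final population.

Closure order: Fernhollow, Ashgrove, Briarlake, Dunmere, Cedarfen
Last habitat: Hollowpine with 110 animals

Round 1: Ashgrove=18 Briarlake=14 Cedarfen=18 Dunmere=21 Fernhollow=25 Hollowpine=14 → close Fernhollow (overflow 13)
  25÷5 = 5 each, +1 to first 0
Round 2: Ashgrove=23 Briarlake=19 Cedarfen=23 Dunmere=26 Hollowpine=19 → close Ashgrove (overflow 13)
  23÷4 = 5 each, +1 to first 3
Round 3: Briarlake=25 Cedarfen=29 Dunmere=32 Hollowpine=24 → close Briarlake (overflow 18)
  25÷3 = 8 each, +1 to first 1
Round 4: Cedarfen=38 Dunmere=40 Hollowpine=32 → close Dunmere (overflow 26)
  40÷2 = 20 each, +1 to first 0
Round 5: Cedarfen=58 Hollowpine=52 → close Cedarfen (overflow 43)
  58÷1 = 58 each, +1 to first 0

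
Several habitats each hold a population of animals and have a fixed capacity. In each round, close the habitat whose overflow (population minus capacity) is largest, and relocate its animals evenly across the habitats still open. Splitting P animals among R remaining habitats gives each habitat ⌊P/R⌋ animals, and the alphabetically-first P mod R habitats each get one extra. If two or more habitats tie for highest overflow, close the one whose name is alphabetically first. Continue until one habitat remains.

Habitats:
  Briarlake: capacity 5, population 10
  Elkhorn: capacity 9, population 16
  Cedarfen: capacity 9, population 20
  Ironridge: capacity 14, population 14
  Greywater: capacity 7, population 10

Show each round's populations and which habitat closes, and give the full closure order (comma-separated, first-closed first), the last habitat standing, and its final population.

Round 1: Briarlake=10 Cedarfen=20 Elkhorn=16 Greywater=10 Ironridge=14 → close Cedarfen (overflow 11)
  20÷4 = 5 each, +1 to first 0
Round 2: Briarlake=15 Elkhorn=21 Greywater=15 Ironridge=19 → close Elkhorn (overflow 12)
  21÷3 = 7 each, +1 to first 0
Round 3: Briarlake=22 Greywater=22 Ironridge=26 → close Briarlake (overflow 17)
  22÷2 = 11 each, +1 to first 0
Round 4: Greywater=33 Ironridge=37 → close Greywater (overflow 26)
  33÷1 = 33 each, +1 to first 0

Closure order: Cedarfen, Elkhorn, Briarlake, Greywater
Last habitat: Ironridge with 70 animals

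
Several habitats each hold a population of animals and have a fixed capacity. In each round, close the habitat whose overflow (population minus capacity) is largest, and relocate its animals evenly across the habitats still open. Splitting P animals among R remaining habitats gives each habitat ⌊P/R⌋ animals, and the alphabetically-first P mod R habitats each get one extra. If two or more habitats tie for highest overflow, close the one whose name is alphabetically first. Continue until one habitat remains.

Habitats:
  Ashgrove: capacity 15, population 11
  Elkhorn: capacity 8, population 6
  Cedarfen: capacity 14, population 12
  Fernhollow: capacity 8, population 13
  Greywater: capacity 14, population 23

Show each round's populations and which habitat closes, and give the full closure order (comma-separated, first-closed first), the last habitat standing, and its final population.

Round 1: Ashgrove=11 Cedarfen=12 Elkhorn=6 Fernhollow=13 Greywater=23 → close Greywater (overflow 9)
  23÷4 = 5 each, +1 to first 3
Round 2: Ashgrove=17 Cedarfen=18 Elkhorn=12 Fernhollow=18 → close Fernhollow (overflow 10)
  18÷3 = 6 each, +1 to first 0
Round 3: Ashgrove=23 Cedarfen=24 Elkhorn=18 → close Cedarfen (overflow 10)
  24÷2 = 12 each, +1 to first 0
Round 4: Ashgrove=35 Elkhorn=30 → close Elkhorn (overflow 22)
  30÷1 = 30 each, +1 to first 0

Closure order: Greywater, Fernhollow, Cedarfen, Elkhorn
Last habitat: Ashgrove with 65 animals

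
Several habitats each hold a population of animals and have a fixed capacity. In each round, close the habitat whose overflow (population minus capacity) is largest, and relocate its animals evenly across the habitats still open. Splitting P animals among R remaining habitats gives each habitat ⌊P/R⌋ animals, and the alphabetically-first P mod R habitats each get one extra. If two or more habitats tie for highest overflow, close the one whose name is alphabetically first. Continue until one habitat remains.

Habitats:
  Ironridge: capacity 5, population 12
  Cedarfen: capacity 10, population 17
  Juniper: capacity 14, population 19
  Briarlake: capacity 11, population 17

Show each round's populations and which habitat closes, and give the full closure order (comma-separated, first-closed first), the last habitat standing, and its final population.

Closure order: Cedarfen, Ironridge, Briarlake
Last habitat: Juniper with 65 animals

Round 1: Briarlake=17 Cedarfen=17 Ironridge=12 Juniper=19 → close Cedarfen (overflow 7)
  17÷3 = 5 each, +1 to first 2
Round 2: Briarlake=23 Ironridge=18 Juniper=24 → close Ironridge (overflow 13)
  18÷2 = 9 each, +1 to first 0
Round 3: Briarlake=32 Juniper=33 → close Briarlake (overflow 21)
  32÷1 = 32 each, +1 to first 0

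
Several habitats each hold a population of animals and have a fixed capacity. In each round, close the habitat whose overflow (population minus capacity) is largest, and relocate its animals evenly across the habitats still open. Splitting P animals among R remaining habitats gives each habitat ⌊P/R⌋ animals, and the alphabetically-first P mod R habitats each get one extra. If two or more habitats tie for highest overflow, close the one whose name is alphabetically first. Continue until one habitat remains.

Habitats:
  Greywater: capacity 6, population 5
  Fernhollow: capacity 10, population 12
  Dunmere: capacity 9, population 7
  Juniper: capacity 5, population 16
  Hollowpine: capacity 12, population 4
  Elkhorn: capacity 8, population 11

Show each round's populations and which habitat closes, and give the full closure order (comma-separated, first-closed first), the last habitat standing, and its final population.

Closure order: Juniper, Elkhorn, Fernhollow, Dunmere, Greywater
Last habitat: Hollowpine with 55 animals

Round 1: Dunmere=7 Elkhorn=11 Fernhollow=12 Greywater=5 Hollowpine=4 Juniper=16 → close Juniper (overflow 11)
  16÷5 = 3 each, +1 to first 1
Round 2: Dunmere=11 Elkhorn=14 Fernhollow=15 Greywater=8 Hollowpine=7 → close Elkhorn (overflow 6)
  14÷4 = 3 each, +1 to first 2
Round 3: Dunmere=15 Fernhollow=19 Greywater=11 Hollowpine=10 → close Fernhollow (overflow 9)
  19÷3 = 6 each, +1 to first 1
Round 4: Dunmere=22 Greywater=17 Hollowpine=16 → close Dunmere (overflow 13)
  22÷2 = 11 each, +1 to first 0
Round 5: Greywater=28 Hollowpine=27 → close Greywater (overflow 22)
  28÷1 = 28 each, +1 to first 0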